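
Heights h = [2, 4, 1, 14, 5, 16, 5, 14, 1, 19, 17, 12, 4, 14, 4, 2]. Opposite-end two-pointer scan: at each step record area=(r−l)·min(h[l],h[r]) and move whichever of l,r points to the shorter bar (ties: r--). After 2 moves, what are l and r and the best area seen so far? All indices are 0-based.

l=0 r=15: min(2,2)*15=30 best=30 *, r--
l=0 r=14: min(2,4)*14=28 best=30, l++

l=1, r=14, best area=30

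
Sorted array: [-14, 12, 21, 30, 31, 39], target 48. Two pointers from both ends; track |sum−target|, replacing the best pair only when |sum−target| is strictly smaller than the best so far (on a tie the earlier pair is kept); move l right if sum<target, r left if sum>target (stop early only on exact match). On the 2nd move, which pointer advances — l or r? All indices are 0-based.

[0,5] -14+39=25 d=23 * → l++
[1,5] 12+39=51 d=3 * → r--

r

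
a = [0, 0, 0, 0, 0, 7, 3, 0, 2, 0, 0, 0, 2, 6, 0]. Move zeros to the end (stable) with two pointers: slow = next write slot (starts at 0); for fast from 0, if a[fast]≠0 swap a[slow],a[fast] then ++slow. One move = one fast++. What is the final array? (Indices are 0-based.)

(s=0,f=0) a[fast]=0 → fast++
(s=0,f=1) a[fast]=0 → fast++
(s=0,f=2) a[fast]=0 → fast++
(s=0,f=3) a[fast]=0 → fast++
(s=0,f=4) a[fast]=0 → fast++
(s=0,f=5) a[fast]=7≠0 swap→a[0]=7 → slow++,fast++
(s=1,f=6) a[fast]=3≠0 swap→a[1]=3 → slow++,fast++
(s=2,f=7) a[fast]=0 → fast++
(s=2,f=8) a[fast]=2≠0 swap→a[2]=2 → slow++,fast++
(s=3,f=9) a[fast]=0 → fast++
(s=3,f=10) a[fast]=0 → fast++
(s=3,f=11) a[fast]=0 → fast++
(s=3,f=12) a[fast]=2≠0 swap→a[3]=2 → slow++,fast++
(s=4,f=13) a[fast]=6≠0 swap→a[4]=6 → slow++,fast++
(s=5,f=14) a[fast]=0 → fast++

[7, 3, 2, 2, 6, 0, 0, 0, 0, 0, 0, 0, 0, 0, 0]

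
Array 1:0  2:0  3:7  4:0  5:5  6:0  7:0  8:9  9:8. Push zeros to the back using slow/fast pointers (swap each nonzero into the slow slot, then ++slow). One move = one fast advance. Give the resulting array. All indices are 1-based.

[7, 5, 9, 8, 0, 0, 0, 0, 0]

slow=1 fast=1: a[fast]=0, fast++
slow=1 fast=2: a[fast]=0, fast++
slow=1 fast=3: a[fast]=7≠0 swap→a[1]=7, slow++,fast++
slow=2 fast=4: a[fast]=0, fast++
slow=2 fast=5: a[fast]=5≠0 swap→a[2]=5, slow++,fast++
slow=3 fast=6: a[fast]=0, fast++
slow=3 fast=7: a[fast]=0, fast++
slow=3 fast=8: a[fast]=9≠0 swap→a[3]=9, slow++,fast++
slow=4 fast=9: a[fast]=8≠0 swap→a[4]=8, slow++,fast++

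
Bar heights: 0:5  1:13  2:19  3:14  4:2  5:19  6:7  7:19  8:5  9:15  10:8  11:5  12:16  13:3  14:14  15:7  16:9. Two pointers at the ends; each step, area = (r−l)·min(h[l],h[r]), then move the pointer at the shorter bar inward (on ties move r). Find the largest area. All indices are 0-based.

max area = 169

[0,16] min(5,9)*16=80 best=80 * → l++
[1,16] min(13,9)*15=135 best=135 * → r--
[1,15] min(13,7)*14=98 best=135 → r--
[1,14] min(13,14)*13=169 best=169 * → l++
[2,14] min(19,14)*12=168 best=169 → r--
[2,13] min(19,3)*11=33 best=169 → r--
[2,12] min(19,16)*10=160 best=169 → r--
[2,11] min(19,5)*9=45 best=169 → r--
[2,10] min(19,8)*8=64 best=169 → r--
[2,9] min(19,15)*7=105 best=169 → r--
[2,8] min(19,5)*6=30 best=169 → r--
[2,7] min(19,19)*5=95 best=169 → r--
[2,6] min(19,7)*4=28 best=169 → r--
[2,5] min(19,19)*3=57 best=169 → r--
[2,4] min(19,2)*2=4 best=169 → r--
[2,3] min(19,14)*1=14 best=169 → r--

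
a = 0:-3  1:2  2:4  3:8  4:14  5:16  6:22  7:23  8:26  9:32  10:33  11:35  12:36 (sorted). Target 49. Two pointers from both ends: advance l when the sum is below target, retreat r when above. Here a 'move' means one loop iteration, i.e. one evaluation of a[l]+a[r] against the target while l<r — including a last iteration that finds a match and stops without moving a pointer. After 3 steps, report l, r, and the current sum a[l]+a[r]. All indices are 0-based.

l=3, r=12, sum=44

[0,12] -3+36=33 <49 → l++
[1,12] 2+36=38 <49 → l++
[2,12] 4+36=40 <49 → l++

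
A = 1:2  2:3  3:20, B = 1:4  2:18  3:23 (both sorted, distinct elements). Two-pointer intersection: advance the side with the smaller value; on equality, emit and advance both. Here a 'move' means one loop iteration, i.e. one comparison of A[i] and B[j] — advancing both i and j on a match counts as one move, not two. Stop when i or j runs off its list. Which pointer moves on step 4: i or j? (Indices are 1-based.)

[i=1,j=1] 2<4 → i++
[i=2,j=1] 3<4 → i++
[i=3,j=1] 20>4 → j++
[i=3,j=2] 20>18 → j++

j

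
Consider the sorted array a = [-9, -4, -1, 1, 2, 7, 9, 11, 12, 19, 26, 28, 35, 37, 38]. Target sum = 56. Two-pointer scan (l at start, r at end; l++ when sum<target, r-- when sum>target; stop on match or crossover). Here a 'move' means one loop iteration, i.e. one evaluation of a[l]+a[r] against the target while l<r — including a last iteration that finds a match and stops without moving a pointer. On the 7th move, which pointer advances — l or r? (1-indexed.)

l

l=1 r=15: -9+38=29 <56, l++
l=2 r=15: -4+38=34 <56, l++
l=3 r=15: -1+38=37 <56, l++
l=4 r=15: 1+38=39 <56, l++
l=5 r=15: 2+38=40 <56, l++
l=6 r=15: 7+38=45 <56, l++
l=7 r=15: 9+38=47 <56, l++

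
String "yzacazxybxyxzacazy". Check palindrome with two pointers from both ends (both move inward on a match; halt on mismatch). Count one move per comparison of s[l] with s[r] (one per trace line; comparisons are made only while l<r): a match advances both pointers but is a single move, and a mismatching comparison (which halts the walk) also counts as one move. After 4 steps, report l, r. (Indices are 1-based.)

l=5, r=14

l=1 r=18: 'y'=='y', l++,r--
l=2 r=17: 'z'=='z', l++,r--
l=3 r=16: 'a'=='a', l++,r--
l=4 r=15: 'c'=='c', l++,r--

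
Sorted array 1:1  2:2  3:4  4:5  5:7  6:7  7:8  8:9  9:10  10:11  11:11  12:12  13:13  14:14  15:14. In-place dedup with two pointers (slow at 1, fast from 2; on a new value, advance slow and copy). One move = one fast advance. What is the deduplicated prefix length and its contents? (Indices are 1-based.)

(s=1,f=2) a[fast]=2≠a[slow]=1 write a[2]=2 → slow++,fast++
(s=2,f=3) a[fast]=4≠a[slow]=2 write a[3]=4 → slow++,fast++
(s=3,f=4) a[fast]=5≠a[slow]=4 write a[4]=5 → slow++,fast++
(s=4,f=5) a[fast]=7≠a[slow]=5 write a[5]=7 → slow++,fast++
(s=5,f=6) a[fast]=7=a[slow] dup → fast++
(s=5,f=7) a[fast]=8≠a[slow]=7 write a[6]=8 → slow++,fast++
(s=6,f=8) a[fast]=9≠a[slow]=8 write a[7]=9 → slow++,fast++
(s=7,f=9) a[fast]=10≠a[slow]=9 write a[8]=10 → slow++,fast++
(s=8,f=10) a[fast]=11≠a[slow]=10 write a[9]=11 → slow++,fast++
(s=9,f=11) a[fast]=11=a[slow] dup → fast++
(s=9,f=12) a[fast]=12≠a[slow]=11 write a[10]=12 → slow++,fast++
(s=10,f=13) a[fast]=13≠a[slow]=12 write a[11]=13 → slow++,fast++
(s=11,f=14) a[fast]=14≠a[slow]=13 write a[12]=14 → slow++,fast++
(s=12,f=15) a[fast]=14=a[slow] dup → fast++

length 12; prefix = [1, 2, 4, 5, 7, 8, 9, 10, 11, 12, 13, 14]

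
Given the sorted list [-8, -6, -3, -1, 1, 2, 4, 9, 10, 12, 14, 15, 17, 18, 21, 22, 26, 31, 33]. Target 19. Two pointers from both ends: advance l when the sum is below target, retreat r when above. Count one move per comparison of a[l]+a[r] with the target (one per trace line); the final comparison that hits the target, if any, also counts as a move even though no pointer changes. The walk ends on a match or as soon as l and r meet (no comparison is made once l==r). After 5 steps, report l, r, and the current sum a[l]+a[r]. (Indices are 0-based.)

l=2, r=15, sum=19

l=0 r=18: -8+33=25 >19, r--
l=0 r=17: -8+31=23 >19, r--
l=0 r=16: -8+26=18 <19, l++
l=1 r=16: -6+26=20 >19, r--
l=1 r=15: -6+22=16 <19, l++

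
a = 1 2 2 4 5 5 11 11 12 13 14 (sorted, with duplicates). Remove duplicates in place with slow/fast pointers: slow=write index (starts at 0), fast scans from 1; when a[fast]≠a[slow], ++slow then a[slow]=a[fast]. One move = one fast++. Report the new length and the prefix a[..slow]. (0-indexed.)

slow=0 fast=1: a[fast]=2≠a[slow]=1 write a[1]=2, slow++,fast++
slow=1 fast=2: a[fast]=2=a[slow] dup, fast++
slow=1 fast=3: a[fast]=4≠a[slow]=2 write a[2]=4, slow++,fast++
slow=2 fast=4: a[fast]=5≠a[slow]=4 write a[3]=5, slow++,fast++
slow=3 fast=5: a[fast]=5=a[slow] dup, fast++
slow=3 fast=6: a[fast]=11≠a[slow]=5 write a[4]=11, slow++,fast++
slow=4 fast=7: a[fast]=11=a[slow] dup, fast++
slow=4 fast=8: a[fast]=12≠a[slow]=11 write a[5]=12, slow++,fast++
slow=5 fast=9: a[fast]=13≠a[slow]=12 write a[6]=13, slow++,fast++
slow=6 fast=10: a[fast]=14≠a[slow]=13 write a[7]=14, slow++,fast++

length 8; prefix = [1, 2, 4, 5, 11, 12, 13, 14]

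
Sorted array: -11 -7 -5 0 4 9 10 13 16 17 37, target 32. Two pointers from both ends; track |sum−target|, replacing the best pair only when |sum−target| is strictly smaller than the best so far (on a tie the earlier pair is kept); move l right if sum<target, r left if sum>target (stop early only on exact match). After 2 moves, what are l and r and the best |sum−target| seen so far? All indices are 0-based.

l=2, r=10, best |Δ|=2

l=0 r=10: -11+37=26 d=6 *, l++
l=1 r=10: -7+37=30 d=2 *, l++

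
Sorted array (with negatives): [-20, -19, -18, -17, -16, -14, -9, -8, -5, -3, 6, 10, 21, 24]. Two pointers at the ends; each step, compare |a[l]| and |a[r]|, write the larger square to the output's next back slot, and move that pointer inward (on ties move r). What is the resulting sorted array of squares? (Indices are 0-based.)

[0,13] |-20|<=|24| out[13]=576 → r--
[0,12] |-20|<=|21| out[12]=441 → r--
[0,11] |-20|>|10| out[11]=400 → l++
[1,11] |-19|>|10| out[10]=361 → l++
[2,11] |-18|>|10| out[9]=324 → l++
[3,11] |-17|>|10| out[8]=289 → l++
[4,11] |-16|>|10| out[7]=256 → l++
[5,11] |-14|>|10| out[6]=196 → l++
[6,11] |-9|<=|10| out[5]=100 → r--
[6,10] |-9|>|6| out[4]=81 → l++
[7,10] |-8|>|6| out[3]=64 → l++
[8,10] |-5|<=|6| out[2]=36 → r--
[8,9] |-5|>|-3| out[1]=25 → l++
[9,9] |-3|<=|-3| out[0]=9 → r--

[9, 25, 36, 64, 81, 100, 196, 256, 289, 324, 361, 400, 441, 576]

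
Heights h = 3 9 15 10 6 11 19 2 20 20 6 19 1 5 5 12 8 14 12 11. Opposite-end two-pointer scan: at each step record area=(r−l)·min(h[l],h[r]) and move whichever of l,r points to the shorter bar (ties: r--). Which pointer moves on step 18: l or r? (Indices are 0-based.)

l

l=0 r=19: min(3,11)*19=57 best=57 *, l++
l=1 r=19: min(9,11)*18=162 best=162 *, l++
l=2 r=19: min(15,11)*17=187 best=187 *, r--
l=2 r=18: min(15,12)*16=192 best=192 *, r--
l=2 r=17: min(15,14)*15=210 best=210 *, r--
l=2 r=16: min(15,8)*14=112 best=210, r--
l=2 r=15: min(15,12)*13=156 best=210, r--
l=2 r=14: min(15,5)*12=60 best=210, r--
l=2 r=13: min(15,5)*11=55 best=210, r--
l=2 r=12: min(15,1)*10=10 best=210, r--
l=2 r=11: min(15,19)*9=135 best=210, l++
l=3 r=11: min(10,19)*8=80 best=210, l++
l=4 r=11: min(6,19)*7=42 best=210, l++
l=5 r=11: min(11,19)*6=66 best=210, l++
l=6 r=11: min(19,19)*5=95 best=210, r--
l=6 r=10: min(19,6)*4=24 best=210, r--
l=6 r=9: min(19,20)*3=57 best=210, l++
l=7 r=9: min(2,20)*2=4 best=210, l++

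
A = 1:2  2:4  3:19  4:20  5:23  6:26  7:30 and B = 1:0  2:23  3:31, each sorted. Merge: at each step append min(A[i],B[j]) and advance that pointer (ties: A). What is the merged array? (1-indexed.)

[0, 2, 4, 19, 20, 23, 23, 26, 30, 31]

[i=1,j=1] A[i]=2>B[j]=0 take 0 → j++
[i=1,j=2] A[i]=2<=B[j]=23 take 2 → i++
[i=2,j=2] A[i]=4<=B[j]=23 take 4 → i++
[i=3,j=2] A[i]=19<=B[j]=23 take 19 → i++
[i=4,j=2] A[i]=20<=B[j]=23 take 20 → i++
[i=5,j=2] A[i]=23<=B[j]=23 take 23 → i++
[i=6,j=2] A[i]=26>B[j]=23 take 23 → j++
[i=6,j=3] A[i]=26<=B[j]=31 take 26 → i++
[i=7,j=3] A[i]=30<=B[j]=31 take 30 → i++
[i=8,j=3] A done, take B[j]=31 → j++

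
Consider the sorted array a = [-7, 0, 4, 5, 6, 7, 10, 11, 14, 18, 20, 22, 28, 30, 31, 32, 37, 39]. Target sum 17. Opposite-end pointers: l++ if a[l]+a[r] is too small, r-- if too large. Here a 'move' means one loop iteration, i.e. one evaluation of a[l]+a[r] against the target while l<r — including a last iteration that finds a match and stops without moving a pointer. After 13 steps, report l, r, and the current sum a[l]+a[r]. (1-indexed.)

l=1 r=18: -7+39=32 >17, r--
l=1 r=17: -7+37=30 >17, r--
l=1 r=16: -7+32=25 >17, r--
l=1 r=15: -7+31=24 >17, r--
l=1 r=14: -7+30=23 >17, r--
l=1 r=13: -7+28=21 >17, r--
l=1 r=12: -7+22=15 <17, l++
l=2 r=12: 0+22=22 >17, r--
l=2 r=11: 0+20=20 >17, r--
l=2 r=10: 0+18=18 >17, r--
l=2 r=9: 0+14=14 <17, l++
l=3 r=9: 4+14=18 >17, r--
l=3 r=8: 4+11=15 <17, l++

l=4, r=8, sum=16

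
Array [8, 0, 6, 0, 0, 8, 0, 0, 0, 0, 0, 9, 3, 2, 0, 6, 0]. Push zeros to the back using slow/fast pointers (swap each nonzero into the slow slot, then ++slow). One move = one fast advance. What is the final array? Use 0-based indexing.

[8, 6, 8, 9, 3, 2, 6, 0, 0, 0, 0, 0, 0, 0, 0, 0, 0]

slow=0 fast=0: a[fast]=8≠0 swap→a[0]=8, slow++,fast++
slow=1 fast=1: a[fast]=0, fast++
slow=1 fast=2: a[fast]=6≠0 swap→a[1]=6, slow++,fast++
slow=2 fast=3: a[fast]=0, fast++
slow=2 fast=4: a[fast]=0, fast++
slow=2 fast=5: a[fast]=8≠0 swap→a[2]=8, slow++,fast++
slow=3 fast=6: a[fast]=0, fast++
slow=3 fast=7: a[fast]=0, fast++
slow=3 fast=8: a[fast]=0, fast++
slow=3 fast=9: a[fast]=0, fast++
slow=3 fast=10: a[fast]=0, fast++
slow=3 fast=11: a[fast]=9≠0 swap→a[3]=9, slow++,fast++
slow=4 fast=12: a[fast]=3≠0 swap→a[4]=3, slow++,fast++
slow=5 fast=13: a[fast]=2≠0 swap→a[5]=2, slow++,fast++
slow=6 fast=14: a[fast]=0, fast++
slow=6 fast=15: a[fast]=6≠0 swap→a[6]=6, slow++,fast++
slow=7 fast=16: a[fast]=0, fast++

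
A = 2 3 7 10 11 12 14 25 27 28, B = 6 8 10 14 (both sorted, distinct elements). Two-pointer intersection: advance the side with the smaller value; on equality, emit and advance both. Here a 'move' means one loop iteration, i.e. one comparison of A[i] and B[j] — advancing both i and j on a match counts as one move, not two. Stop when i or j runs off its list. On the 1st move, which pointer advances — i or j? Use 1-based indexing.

[i=1,j=1] 2<6 → i++

i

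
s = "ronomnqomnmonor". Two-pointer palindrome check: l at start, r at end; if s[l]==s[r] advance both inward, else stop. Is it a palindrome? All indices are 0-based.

not a palindrome (mismatch at 6,8)

[0,14] 'r'=='r' → l++,r--
[1,13] 'o'=='o' → l++,r--
[2,12] 'n'=='n' → l++,r--
[3,11] 'o'=='o' → l++,r--
[4,10] 'm'=='m' → l++,r--
[5,9] 'n'=='n' → l++,r--
[6,8] 'q'!='m' → stop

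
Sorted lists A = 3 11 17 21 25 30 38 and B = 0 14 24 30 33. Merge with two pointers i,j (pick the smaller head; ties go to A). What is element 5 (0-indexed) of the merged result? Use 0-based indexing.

merged[5] = 21

i=0 j=0: A[i]=3>B[j]=0 take 0, j++
i=0 j=1: A[i]=3<=B[j]=14 take 3, i++
i=1 j=1: A[i]=11<=B[j]=14 take 11, i++
i=2 j=1: A[i]=17>B[j]=14 take 14, j++
i=2 j=2: A[i]=17<=B[j]=24 take 17, i++
i=3 j=2: A[i]=21<=B[j]=24 take 21, i++
i=4 j=2: A[i]=25>B[j]=24 take 24, j++
i=4 j=3: A[i]=25<=B[j]=30 take 25, i++
i=5 j=3: A[i]=30<=B[j]=30 take 30, i++
i=6 j=3: A[i]=38>B[j]=30 take 30, j++
i=6 j=4: A[i]=38>B[j]=33 take 33, j++
i=6 j=5: B done, take A[i]=38, i++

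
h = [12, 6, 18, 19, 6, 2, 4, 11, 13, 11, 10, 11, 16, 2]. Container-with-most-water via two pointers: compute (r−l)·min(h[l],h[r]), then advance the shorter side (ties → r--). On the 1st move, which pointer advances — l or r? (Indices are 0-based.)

r

l=0 r=13: min(12,2)*13=26 best=26 *, r--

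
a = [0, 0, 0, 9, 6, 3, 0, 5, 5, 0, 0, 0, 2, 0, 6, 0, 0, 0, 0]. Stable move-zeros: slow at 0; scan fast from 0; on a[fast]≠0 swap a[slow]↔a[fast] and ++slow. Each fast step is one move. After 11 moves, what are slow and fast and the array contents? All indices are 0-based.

slow=5, fast=11, a=[9, 6, 3, 5, 5, 0, 0, 0, 0, 0, 0, 0, 2, 0, 6, 0, 0, 0, 0]

(s=0,f=0) a[fast]=0 → fast++
(s=0,f=1) a[fast]=0 → fast++
(s=0,f=2) a[fast]=0 → fast++
(s=0,f=3) a[fast]=9≠0 swap→a[0]=9 → slow++,fast++
(s=1,f=4) a[fast]=6≠0 swap→a[1]=6 → slow++,fast++
(s=2,f=5) a[fast]=3≠0 swap→a[2]=3 → slow++,fast++
(s=3,f=6) a[fast]=0 → fast++
(s=3,f=7) a[fast]=5≠0 swap→a[3]=5 → slow++,fast++
(s=4,f=8) a[fast]=5≠0 swap→a[4]=5 → slow++,fast++
(s=5,f=9) a[fast]=0 → fast++
(s=5,f=10) a[fast]=0 → fast++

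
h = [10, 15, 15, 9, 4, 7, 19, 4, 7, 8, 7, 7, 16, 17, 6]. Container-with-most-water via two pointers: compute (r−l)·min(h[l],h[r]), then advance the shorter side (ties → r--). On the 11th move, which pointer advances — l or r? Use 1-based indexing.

r

[1,15] min(10,6)*14=84 best=84 * → r--
[1,14] min(10,17)*13=130 best=130 * → l++
[2,14] min(15,17)*12=180 best=180 * → l++
[3,14] min(15,17)*11=165 best=180 → l++
[4,14] min(9,17)*10=90 best=180 → l++
[5,14] min(4,17)*9=36 best=180 → l++
[6,14] min(7,17)*8=56 best=180 → l++
[7,14] min(19,17)*7=119 best=180 → r--
[7,13] min(19,16)*6=96 best=180 → r--
[7,12] min(19,7)*5=35 best=180 → r--
[7,11] min(19,7)*4=28 best=180 → r--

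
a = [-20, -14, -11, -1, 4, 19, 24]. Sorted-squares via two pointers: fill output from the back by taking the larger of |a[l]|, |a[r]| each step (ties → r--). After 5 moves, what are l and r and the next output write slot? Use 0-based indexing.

l=3, r=4, next write slot=1

[0,6] |-20|<=|24| out[6]=576 → r--
[0,5] |-20|>|19| out[5]=400 → l++
[1,5] |-14|<=|19| out[4]=361 → r--
[1,4] |-14|>|4| out[3]=196 → l++
[2,4] |-11|>|4| out[2]=121 → l++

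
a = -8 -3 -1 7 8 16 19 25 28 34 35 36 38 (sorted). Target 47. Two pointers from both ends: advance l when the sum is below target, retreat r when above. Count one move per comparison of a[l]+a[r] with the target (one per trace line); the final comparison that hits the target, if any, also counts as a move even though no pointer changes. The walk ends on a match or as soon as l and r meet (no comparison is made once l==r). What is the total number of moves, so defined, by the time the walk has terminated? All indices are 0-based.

l=0 r=12: -8+38=30 <47, l++
l=1 r=12: -3+38=35 <47, l++
l=2 r=12: -1+38=37 <47, l++
l=3 r=12: 7+38=45 <47, l++
l=4 r=12: 8+38=46 <47, l++
l=5 r=12: 16+38=54 >47, r--
l=5 r=11: 16+36=52 >47, r--
l=5 r=10: 16+35=51 >47, r--
l=5 r=9: 16+34=50 >47, r--
l=5 r=8: 16+28=44 <47, l++
l=6 r=8: 19+28=47, found

11 moves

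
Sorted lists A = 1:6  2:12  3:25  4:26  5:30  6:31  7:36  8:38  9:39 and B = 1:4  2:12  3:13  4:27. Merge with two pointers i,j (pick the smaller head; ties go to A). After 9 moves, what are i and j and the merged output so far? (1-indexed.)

[i=1,j=1] A[i]=6>B[j]=4 take 4 → j++
[i=1,j=2] A[i]=6<=B[j]=12 take 6 → i++
[i=2,j=2] A[i]=12<=B[j]=12 take 12 → i++
[i=3,j=2] A[i]=25>B[j]=12 take 12 → j++
[i=3,j=3] A[i]=25>B[j]=13 take 13 → j++
[i=3,j=4] A[i]=25<=B[j]=27 take 25 → i++
[i=4,j=4] A[i]=26<=B[j]=27 take 26 → i++
[i=5,j=4] A[i]=30>B[j]=27 take 27 → j++
[i=5,j=5] B done, take A[i]=30 → i++

i=6, j=5, merged so far=[4, 6, 12, 12, 13, 25, 26, 27, 30]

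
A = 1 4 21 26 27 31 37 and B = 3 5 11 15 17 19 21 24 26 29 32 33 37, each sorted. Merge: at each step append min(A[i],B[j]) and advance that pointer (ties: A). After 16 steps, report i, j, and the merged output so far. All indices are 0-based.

[i=0,j=0] A[i]=1<=B[j]=3 take 1 → i++
[i=1,j=0] A[i]=4>B[j]=3 take 3 → j++
[i=1,j=1] A[i]=4<=B[j]=5 take 4 → i++
[i=2,j=1] A[i]=21>B[j]=5 take 5 → j++
[i=2,j=2] A[i]=21>B[j]=11 take 11 → j++
[i=2,j=3] A[i]=21>B[j]=15 take 15 → j++
[i=2,j=4] A[i]=21>B[j]=17 take 17 → j++
[i=2,j=5] A[i]=21>B[j]=19 take 19 → j++
[i=2,j=6] A[i]=21<=B[j]=21 take 21 → i++
[i=3,j=6] A[i]=26>B[j]=21 take 21 → j++
[i=3,j=7] A[i]=26>B[j]=24 take 24 → j++
[i=3,j=8] A[i]=26<=B[j]=26 take 26 → i++
[i=4,j=8] A[i]=27>B[j]=26 take 26 → j++
[i=4,j=9] A[i]=27<=B[j]=29 take 27 → i++
[i=5,j=9] A[i]=31>B[j]=29 take 29 → j++
[i=5,j=10] A[i]=31<=B[j]=32 take 31 → i++

i=6, j=10, merged so far=[1, 3, 4, 5, 11, 15, 17, 19, 21, 21, 24, 26, 26, 27, 29, 31]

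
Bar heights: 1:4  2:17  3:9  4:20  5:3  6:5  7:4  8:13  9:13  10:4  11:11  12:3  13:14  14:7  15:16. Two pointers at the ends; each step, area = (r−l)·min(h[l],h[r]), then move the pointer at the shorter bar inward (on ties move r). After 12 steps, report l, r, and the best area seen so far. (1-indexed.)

l=2, r=4, best area=208

l=1 r=15: min(4,16)*14=56 best=56 *, l++
l=2 r=15: min(17,16)*13=208 best=208 *, r--
l=2 r=14: min(17,7)*12=84 best=208, r--
l=2 r=13: min(17,14)*11=154 best=208, r--
l=2 r=12: min(17,3)*10=30 best=208, r--
l=2 r=11: min(17,11)*9=99 best=208, r--
l=2 r=10: min(17,4)*8=32 best=208, r--
l=2 r=9: min(17,13)*7=91 best=208, r--
l=2 r=8: min(17,13)*6=78 best=208, r--
l=2 r=7: min(17,4)*5=20 best=208, r--
l=2 r=6: min(17,5)*4=20 best=208, r--
l=2 r=5: min(17,3)*3=9 best=208, r--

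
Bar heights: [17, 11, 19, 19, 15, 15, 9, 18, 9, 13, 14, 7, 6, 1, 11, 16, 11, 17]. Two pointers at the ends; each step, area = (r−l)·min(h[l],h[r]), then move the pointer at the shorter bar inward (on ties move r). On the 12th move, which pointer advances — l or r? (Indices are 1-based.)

l

[1,18] min(17,17)*17=289 best=289 * → r--
[1,17] min(17,11)*16=176 best=289 → r--
[1,16] min(17,16)*15=240 best=289 → r--
[1,15] min(17,11)*14=154 best=289 → r--
[1,14] min(17,1)*13=13 best=289 → r--
[1,13] min(17,6)*12=72 best=289 → r--
[1,12] min(17,7)*11=77 best=289 → r--
[1,11] min(17,14)*10=140 best=289 → r--
[1,10] min(17,13)*9=117 best=289 → r--
[1,9] min(17,9)*8=72 best=289 → r--
[1,8] min(17,18)*7=119 best=289 → l++
[2,8] min(11,18)*6=66 best=289 → l++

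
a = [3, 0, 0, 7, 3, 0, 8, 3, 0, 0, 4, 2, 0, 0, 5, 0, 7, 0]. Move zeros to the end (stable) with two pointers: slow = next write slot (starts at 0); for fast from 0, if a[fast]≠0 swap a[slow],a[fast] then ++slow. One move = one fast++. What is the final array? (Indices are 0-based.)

(s=0,f=0) a[fast]=3≠0 swap→a[0]=3 → slow++,fast++
(s=1,f=1) a[fast]=0 → fast++
(s=1,f=2) a[fast]=0 → fast++
(s=1,f=3) a[fast]=7≠0 swap→a[1]=7 → slow++,fast++
(s=2,f=4) a[fast]=3≠0 swap→a[2]=3 → slow++,fast++
(s=3,f=5) a[fast]=0 → fast++
(s=3,f=6) a[fast]=8≠0 swap→a[3]=8 → slow++,fast++
(s=4,f=7) a[fast]=3≠0 swap→a[4]=3 → slow++,fast++
(s=5,f=8) a[fast]=0 → fast++
(s=5,f=9) a[fast]=0 → fast++
(s=5,f=10) a[fast]=4≠0 swap→a[5]=4 → slow++,fast++
(s=6,f=11) a[fast]=2≠0 swap→a[6]=2 → slow++,fast++
(s=7,f=12) a[fast]=0 → fast++
(s=7,f=13) a[fast]=0 → fast++
(s=7,f=14) a[fast]=5≠0 swap→a[7]=5 → slow++,fast++
(s=8,f=15) a[fast]=0 → fast++
(s=8,f=16) a[fast]=7≠0 swap→a[8]=7 → slow++,fast++
(s=9,f=17) a[fast]=0 → fast++

[3, 7, 3, 8, 3, 4, 2, 5, 7, 0, 0, 0, 0, 0, 0, 0, 0, 0]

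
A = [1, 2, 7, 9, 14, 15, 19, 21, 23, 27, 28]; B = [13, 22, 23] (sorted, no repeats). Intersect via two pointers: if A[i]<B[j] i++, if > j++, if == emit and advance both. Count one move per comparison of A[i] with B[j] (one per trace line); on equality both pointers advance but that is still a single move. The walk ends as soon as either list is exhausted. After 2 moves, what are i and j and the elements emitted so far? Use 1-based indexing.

i=1 j=1: 1<13, i++
i=2 j=1: 2<13, i++

i=3, j=1, emitted=[]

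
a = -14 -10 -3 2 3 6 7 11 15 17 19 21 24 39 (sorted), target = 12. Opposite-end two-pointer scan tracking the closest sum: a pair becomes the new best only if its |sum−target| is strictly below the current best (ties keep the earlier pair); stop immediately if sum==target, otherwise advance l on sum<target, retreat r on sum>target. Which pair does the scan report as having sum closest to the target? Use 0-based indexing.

pair (-3, 15) with sum 12 (|Δ|=0)

l=0 r=13: -14+39=25 d=13 *, r--
l=0 r=12: -14+24=10 d=2 *, l++
l=1 r=12: -10+24=14 d=2, r--
l=1 r=11: -10+21=11 d=1 *, l++
l=2 r=11: -3+21=18 d=6, r--
l=2 r=10: -3+19=16 d=4, r--
l=2 r=9: -3+17=14 d=2, r--
l=2 r=8: -3+15=12 d=0 *, stop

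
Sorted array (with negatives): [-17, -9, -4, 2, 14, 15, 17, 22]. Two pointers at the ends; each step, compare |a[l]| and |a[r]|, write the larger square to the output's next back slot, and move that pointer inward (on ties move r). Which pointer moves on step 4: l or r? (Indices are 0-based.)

r

l=0 r=7: |-17|<=|22| out[7]=484, r--
l=0 r=6: |-17|<=|17| out[6]=289, r--
l=0 r=5: |-17|>|15| out[5]=289, l++
l=1 r=5: |-9|<=|15| out[4]=225, r--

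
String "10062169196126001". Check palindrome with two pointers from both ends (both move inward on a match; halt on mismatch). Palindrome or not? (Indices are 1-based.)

palindrome

l=1 r=17: '1'=='1', l++,r--
l=2 r=16: '0'=='0', l++,r--
l=3 r=15: '0'=='0', l++,r--
l=4 r=14: '6'=='6', l++,r--
l=5 r=13: '2'=='2', l++,r--
l=6 r=12: '1'=='1', l++,r--
l=7 r=11: '6'=='6', l++,r--
l=8 r=10: '9'=='9', l++,r--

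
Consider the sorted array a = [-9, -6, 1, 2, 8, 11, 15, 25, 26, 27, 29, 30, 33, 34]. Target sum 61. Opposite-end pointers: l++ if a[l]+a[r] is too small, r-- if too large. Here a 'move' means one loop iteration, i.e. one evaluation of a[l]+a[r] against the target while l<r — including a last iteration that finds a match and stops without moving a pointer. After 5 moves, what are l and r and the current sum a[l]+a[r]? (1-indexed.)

l=1 r=14: -9+34=25 <61, l++
l=2 r=14: -6+34=28 <61, l++
l=3 r=14: 1+34=35 <61, l++
l=4 r=14: 2+34=36 <61, l++
l=5 r=14: 8+34=42 <61, l++

l=6, r=14, sum=45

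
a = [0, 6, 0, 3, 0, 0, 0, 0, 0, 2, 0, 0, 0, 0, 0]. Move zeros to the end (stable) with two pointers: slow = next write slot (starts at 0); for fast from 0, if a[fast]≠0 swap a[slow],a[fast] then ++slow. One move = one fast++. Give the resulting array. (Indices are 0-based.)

slow=0 fast=0: a[fast]=0, fast++
slow=0 fast=1: a[fast]=6≠0 swap→a[0]=6, slow++,fast++
slow=1 fast=2: a[fast]=0, fast++
slow=1 fast=3: a[fast]=3≠0 swap→a[1]=3, slow++,fast++
slow=2 fast=4: a[fast]=0, fast++
slow=2 fast=5: a[fast]=0, fast++
slow=2 fast=6: a[fast]=0, fast++
slow=2 fast=7: a[fast]=0, fast++
slow=2 fast=8: a[fast]=0, fast++
slow=2 fast=9: a[fast]=2≠0 swap→a[2]=2, slow++,fast++
slow=3 fast=10: a[fast]=0, fast++
slow=3 fast=11: a[fast]=0, fast++
slow=3 fast=12: a[fast]=0, fast++
slow=3 fast=13: a[fast]=0, fast++
slow=3 fast=14: a[fast]=0, fast++

[6, 3, 2, 0, 0, 0, 0, 0, 0, 0, 0, 0, 0, 0, 0]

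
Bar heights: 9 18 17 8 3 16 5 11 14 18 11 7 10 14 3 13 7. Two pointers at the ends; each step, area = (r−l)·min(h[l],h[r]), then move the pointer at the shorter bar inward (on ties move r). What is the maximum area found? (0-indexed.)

max area = 182

[0,16] min(9,7)*16=112 best=112 * → r--
[0,15] min(9,13)*15=135 best=135 * → l++
[1,15] min(18,13)*14=182 best=182 * → r--
[1,14] min(18,3)*13=39 best=182 → r--
[1,13] min(18,14)*12=168 best=182 → r--
[1,12] min(18,10)*11=110 best=182 → r--
[1,11] min(18,7)*10=70 best=182 → r--
[1,10] min(18,11)*9=99 best=182 → r--
[1,9] min(18,18)*8=144 best=182 → r--
[1,8] min(18,14)*7=98 best=182 → r--
[1,7] min(18,11)*6=66 best=182 → r--
[1,6] min(18,5)*5=25 best=182 → r--
[1,5] min(18,16)*4=64 best=182 → r--
[1,4] min(18,3)*3=9 best=182 → r--
[1,3] min(18,8)*2=16 best=182 → r--
[1,2] min(18,17)*1=17 best=182 → r--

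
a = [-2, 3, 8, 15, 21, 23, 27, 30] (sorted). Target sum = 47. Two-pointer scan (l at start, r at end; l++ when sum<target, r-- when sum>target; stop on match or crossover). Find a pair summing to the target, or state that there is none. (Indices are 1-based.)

no pair

[1,8] -2+30=28 <47 → l++
[2,8] 3+30=33 <47 → l++
[3,8] 8+30=38 <47 → l++
[4,8] 15+30=45 <47 → l++
[5,8] 21+30=51 >47 → r--
[5,7] 21+27=48 >47 → r--
[5,6] 21+23=44 <47 → l++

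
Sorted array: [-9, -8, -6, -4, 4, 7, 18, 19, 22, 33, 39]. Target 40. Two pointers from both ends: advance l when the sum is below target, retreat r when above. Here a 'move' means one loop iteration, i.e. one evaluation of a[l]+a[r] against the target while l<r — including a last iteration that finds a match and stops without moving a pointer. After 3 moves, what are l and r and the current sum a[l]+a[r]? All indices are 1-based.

l=4, r=11, sum=35

[1,11] -9+39=30 <40 → l++
[2,11] -8+39=31 <40 → l++
[3,11] -6+39=33 <40 → l++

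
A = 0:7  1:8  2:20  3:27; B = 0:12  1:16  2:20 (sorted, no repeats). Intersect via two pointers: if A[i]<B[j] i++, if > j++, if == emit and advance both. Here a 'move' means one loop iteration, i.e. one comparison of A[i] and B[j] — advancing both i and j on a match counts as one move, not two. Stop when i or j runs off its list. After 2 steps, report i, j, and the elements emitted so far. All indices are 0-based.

[i=0,j=0] 7<12 → i++
[i=1,j=0] 8<12 → i++

i=2, j=0, emitted=[]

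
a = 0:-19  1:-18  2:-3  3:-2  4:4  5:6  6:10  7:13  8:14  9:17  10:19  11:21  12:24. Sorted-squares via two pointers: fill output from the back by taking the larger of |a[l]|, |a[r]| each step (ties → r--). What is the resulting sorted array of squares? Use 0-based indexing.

[4, 9, 16, 36, 100, 169, 196, 289, 324, 361, 361, 441, 576]

[0,12] |-19|<=|24| out[12]=576 → r--
[0,11] |-19|<=|21| out[11]=441 → r--
[0,10] |-19|<=|19| out[10]=361 → r--
[0,9] |-19|>|17| out[9]=361 → l++
[1,9] |-18|>|17| out[8]=324 → l++
[2,9] |-3|<=|17| out[7]=289 → r--
[2,8] |-3|<=|14| out[6]=196 → r--
[2,7] |-3|<=|13| out[5]=169 → r--
[2,6] |-3|<=|10| out[4]=100 → r--
[2,5] |-3|<=|6| out[3]=36 → r--
[2,4] |-3|<=|4| out[2]=16 → r--
[2,3] |-3|>|-2| out[1]=9 → l++
[3,3] |-2|<=|-2| out[0]=4 → r--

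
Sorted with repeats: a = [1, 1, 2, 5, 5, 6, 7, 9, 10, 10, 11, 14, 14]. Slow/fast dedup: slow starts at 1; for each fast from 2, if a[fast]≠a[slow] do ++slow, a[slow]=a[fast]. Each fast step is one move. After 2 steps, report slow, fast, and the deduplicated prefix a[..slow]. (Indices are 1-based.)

slow=2, fast=4, prefix=[1, 2]

(s=1,f=2) a[fast]=1=a[slow] dup → fast++
(s=1,f=3) a[fast]=2≠a[slow]=1 write a[2]=2 → slow++,fast++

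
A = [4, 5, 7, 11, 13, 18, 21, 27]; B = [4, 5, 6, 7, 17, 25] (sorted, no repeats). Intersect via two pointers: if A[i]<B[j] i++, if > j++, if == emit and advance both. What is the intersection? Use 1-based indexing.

i=1 j=1: 4==4 emit, i++,j++
i=2 j=2: 5==5 emit, i++,j++
i=3 j=3: 7>6, j++
i=3 j=4: 7==7 emit, i++,j++
i=4 j=5: 11<17, i++
i=5 j=5: 13<17, i++
i=6 j=5: 18>17, j++
i=6 j=6: 18<25, i++
i=7 j=6: 21<25, i++
i=8 j=6: 27>25, j++

intersection = [4, 5, 7]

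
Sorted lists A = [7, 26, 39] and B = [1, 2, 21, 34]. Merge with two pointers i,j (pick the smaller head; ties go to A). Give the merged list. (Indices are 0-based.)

[i=0,j=0] A[i]=7>B[j]=1 take 1 → j++
[i=0,j=1] A[i]=7>B[j]=2 take 2 → j++
[i=0,j=2] A[i]=7<=B[j]=21 take 7 → i++
[i=1,j=2] A[i]=26>B[j]=21 take 21 → j++
[i=1,j=3] A[i]=26<=B[j]=34 take 26 → i++
[i=2,j=3] A[i]=39>B[j]=34 take 34 → j++
[i=2,j=4] B done, take A[i]=39 → i++

[1, 2, 7, 21, 26, 34, 39]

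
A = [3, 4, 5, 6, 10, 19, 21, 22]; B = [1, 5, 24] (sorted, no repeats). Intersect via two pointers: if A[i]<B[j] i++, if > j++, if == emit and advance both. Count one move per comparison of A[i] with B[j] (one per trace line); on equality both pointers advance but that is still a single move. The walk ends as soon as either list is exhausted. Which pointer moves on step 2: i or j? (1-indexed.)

[i=1,j=1] 3>1 → j++
[i=1,j=2] 3<5 → i++

i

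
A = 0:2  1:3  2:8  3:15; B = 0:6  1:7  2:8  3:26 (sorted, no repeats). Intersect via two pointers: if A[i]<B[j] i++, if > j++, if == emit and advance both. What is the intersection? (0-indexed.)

intersection = [8]

i=0 j=0: 2<6, i++
i=1 j=0: 3<6, i++
i=2 j=0: 8>6, j++
i=2 j=1: 8>7, j++
i=2 j=2: 8==8 emit, i++,j++
i=3 j=3: 15<26, i++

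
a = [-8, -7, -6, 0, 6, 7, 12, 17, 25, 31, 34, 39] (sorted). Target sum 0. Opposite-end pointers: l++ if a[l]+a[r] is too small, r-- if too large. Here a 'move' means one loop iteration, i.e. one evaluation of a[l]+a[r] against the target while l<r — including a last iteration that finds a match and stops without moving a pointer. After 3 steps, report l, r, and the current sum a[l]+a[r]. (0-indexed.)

l=0, r=8, sum=17

l=0 r=11: -8+39=31 >0, r--
l=0 r=10: -8+34=26 >0, r--
l=0 r=9: -8+31=23 >0, r--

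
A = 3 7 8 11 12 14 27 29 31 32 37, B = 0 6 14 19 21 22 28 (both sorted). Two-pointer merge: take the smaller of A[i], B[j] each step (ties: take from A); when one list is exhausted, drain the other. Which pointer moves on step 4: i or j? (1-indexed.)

i

[i=1,j=1] A[i]=3>B[j]=0 take 0 → j++
[i=1,j=2] A[i]=3<=B[j]=6 take 3 → i++
[i=2,j=2] A[i]=7>B[j]=6 take 6 → j++
[i=2,j=3] A[i]=7<=B[j]=14 take 7 → i++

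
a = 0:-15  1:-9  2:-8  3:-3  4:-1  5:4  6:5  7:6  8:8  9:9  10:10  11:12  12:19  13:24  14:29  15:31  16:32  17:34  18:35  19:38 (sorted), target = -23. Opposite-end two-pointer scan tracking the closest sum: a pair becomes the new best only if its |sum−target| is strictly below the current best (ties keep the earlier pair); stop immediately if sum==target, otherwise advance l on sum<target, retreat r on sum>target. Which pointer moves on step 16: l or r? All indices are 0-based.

[0,19] -15+38=23 d=46 * → r--
[0,18] -15+35=20 d=43 * → r--
[0,17] -15+34=19 d=42 * → r--
[0,16] -15+32=17 d=40 * → r--
[0,15] -15+31=16 d=39 * → r--
[0,14] -15+29=14 d=37 * → r--
[0,13] -15+24=9 d=32 * → r--
[0,12] -15+19=4 d=27 * → r--
[0,11] -15+12=-3 d=20 * → r--
[0,10] -15+10=-5 d=18 * → r--
[0,9] -15+9=-6 d=17 * → r--
[0,8] -15+8=-7 d=16 * → r--
[0,7] -15+6=-9 d=14 * → r--
[0,6] -15+5=-10 d=13 * → r--
[0,5] -15+4=-11 d=12 * → r--
[0,4] -15+-1=-16 d=7 * → r--

r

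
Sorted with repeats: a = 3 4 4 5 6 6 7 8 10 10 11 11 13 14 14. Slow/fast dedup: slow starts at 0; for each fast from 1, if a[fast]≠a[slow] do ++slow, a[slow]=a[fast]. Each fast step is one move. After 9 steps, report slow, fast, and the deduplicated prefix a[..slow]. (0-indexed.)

slow=6, fast=10, prefix=[3, 4, 5, 6, 7, 8, 10]

slow=0 fast=1: a[fast]=4≠a[slow]=3 write a[1]=4, slow++,fast++
slow=1 fast=2: a[fast]=4=a[slow] dup, fast++
slow=1 fast=3: a[fast]=5≠a[slow]=4 write a[2]=5, slow++,fast++
slow=2 fast=4: a[fast]=6≠a[slow]=5 write a[3]=6, slow++,fast++
slow=3 fast=5: a[fast]=6=a[slow] dup, fast++
slow=3 fast=6: a[fast]=7≠a[slow]=6 write a[4]=7, slow++,fast++
slow=4 fast=7: a[fast]=8≠a[slow]=7 write a[5]=8, slow++,fast++
slow=5 fast=8: a[fast]=10≠a[slow]=8 write a[6]=10, slow++,fast++
slow=6 fast=9: a[fast]=10=a[slow] dup, fast++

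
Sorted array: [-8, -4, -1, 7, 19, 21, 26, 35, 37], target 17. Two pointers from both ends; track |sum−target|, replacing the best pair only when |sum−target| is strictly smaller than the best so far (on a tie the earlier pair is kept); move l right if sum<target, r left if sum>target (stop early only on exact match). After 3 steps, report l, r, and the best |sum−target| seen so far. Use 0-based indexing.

[0,8] -8+37=29 d=12 * → r--
[0,7] -8+35=27 d=10 * → r--
[0,6] -8+26=18 d=1 * → r--

l=0, r=5, best |Δ|=1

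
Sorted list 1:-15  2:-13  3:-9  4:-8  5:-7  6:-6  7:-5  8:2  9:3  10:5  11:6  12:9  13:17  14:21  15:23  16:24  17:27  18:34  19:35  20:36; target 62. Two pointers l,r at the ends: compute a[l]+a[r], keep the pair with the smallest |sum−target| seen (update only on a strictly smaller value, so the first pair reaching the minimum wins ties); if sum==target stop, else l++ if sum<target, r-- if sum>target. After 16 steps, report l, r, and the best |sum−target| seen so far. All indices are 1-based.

[1,20] -15+36=21 d=41 * → l++
[2,20] -13+36=23 d=39 * → l++
[3,20] -9+36=27 d=35 * → l++
[4,20] -8+36=28 d=34 * → l++
[5,20] -7+36=29 d=33 * → l++
[6,20] -6+36=30 d=32 * → l++
[7,20] -5+36=31 d=31 * → l++
[8,20] 2+36=38 d=24 * → l++
[9,20] 3+36=39 d=23 * → l++
[10,20] 5+36=41 d=21 * → l++
[11,20] 6+36=42 d=20 * → l++
[12,20] 9+36=45 d=17 * → l++
[13,20] 17+36=53 d=9 * → l++
[14,20] 21+36=57 d=5 * → l++
[15,20] 23+36=59 d=3 * → l++
[16,20] 24+36=60 d=2 * → l++

l=17, r=20, best |Δ|=2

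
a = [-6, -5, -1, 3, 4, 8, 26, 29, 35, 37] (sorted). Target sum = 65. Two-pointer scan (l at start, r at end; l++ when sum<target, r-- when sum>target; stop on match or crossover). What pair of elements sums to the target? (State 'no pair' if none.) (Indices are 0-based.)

l=0 r=9: -6+37=31 <65, l++
l=1 r=9: -5+37=32 <65, l++
l=2 r=9: -1+37=36 <65, l++
l=3 r=9: 3+37=40 <65, l++
l=4 r=9: 4+37=41 <65, l++
l=5 r=9: 8+37=45 <65, l++
l=6 r=9: 26+37=63 <65, l++
l=7 r=9: 29+37=66 >65, r--
l=7 r=8: 29+35=64 <65, l++

no pair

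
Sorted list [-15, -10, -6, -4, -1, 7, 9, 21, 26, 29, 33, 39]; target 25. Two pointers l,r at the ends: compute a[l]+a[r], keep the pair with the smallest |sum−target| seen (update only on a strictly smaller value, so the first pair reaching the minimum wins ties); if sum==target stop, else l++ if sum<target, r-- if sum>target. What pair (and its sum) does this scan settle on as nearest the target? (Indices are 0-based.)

l=0 r=11: -15+39=24 d=1 *, l++
l=1 r=11: -10+39=29 d=4, r--
l=1 r=10: -10+33=23 d=2, l++
l=2 r=10: -6+33=27 d=2, r--
l=2 r=9: -6+29=23 d=2, l++
l=3 r=9: -4+29=25 d=0 *, stop

pair (-4, 29) with sum 25 (|Δ|=0)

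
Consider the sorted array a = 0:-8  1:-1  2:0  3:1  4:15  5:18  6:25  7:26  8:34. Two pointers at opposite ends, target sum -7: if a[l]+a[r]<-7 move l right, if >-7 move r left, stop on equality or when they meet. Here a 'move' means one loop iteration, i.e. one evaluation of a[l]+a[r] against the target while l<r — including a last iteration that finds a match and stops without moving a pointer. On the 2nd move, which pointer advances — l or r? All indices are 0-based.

[0,8] -8+34=26 >-7 → r--
[0,7] -8+26=18 >-7 → r--

r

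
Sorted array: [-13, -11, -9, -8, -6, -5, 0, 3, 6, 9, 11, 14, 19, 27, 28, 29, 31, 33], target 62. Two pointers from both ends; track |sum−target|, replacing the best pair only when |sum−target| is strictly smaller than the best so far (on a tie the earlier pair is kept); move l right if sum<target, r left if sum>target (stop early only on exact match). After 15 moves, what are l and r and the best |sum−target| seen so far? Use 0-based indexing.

l=0 r=17: -13+33=20 d=42 *, l++
l=1 r=17: -11+33=22 d=40 *, l++
l=2 r=17: -9+33=24 d=38 *, l++
l=3 r=17: -8+33=25 d=37 *, l++
l=4 r=17: -6+33=27 d=35 *, l++
l=5 r=17: -5+33=28 d=34 *, l++
l=6 r=17: 0+33=33 d=29 *, l++
l=7 r=17: 3+33=36 d=26 *, l++
l=8 r=17: 6+33=39 d=23 *, l++
l=9 r=17: 9+33=42 d=20 *, l++
l=10 r=17: 11+33=44 d=18 *, l++
l=11 r=17: 14+33=47 d=15 *, l++
l=12 r=17: 19+33=52 d=10 *, l++
l=13 r=17: 27+33=60 d=2 *, l++
l=14 r=17: 28+33=61 d=1 *, l++

l=15, r=17, best |Δ|=1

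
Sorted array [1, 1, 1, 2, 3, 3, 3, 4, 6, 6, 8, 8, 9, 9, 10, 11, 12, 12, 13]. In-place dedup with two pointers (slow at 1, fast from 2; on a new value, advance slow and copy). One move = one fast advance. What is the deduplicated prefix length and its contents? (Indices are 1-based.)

length 11; prefix = [1, 2, 3, 4, 6, 8, 9, 10, 11, 12, 13]

slow=1 fast=2: a[fast]=1=a[slow] dup, fast++
slow=1 fast=3: a[fast]=1=a[slow] dup, fast++
slow=1 fast=4: a[fast]=2≠a[slow]=1 write a[2]=2, slow++,fast++
slow=2 fast=5: a[fast]=3≠a[slow]=2 write a[3]=3, slow++,fast++
slow=3 fast=6: a[fast]=3=a[slow] dup, fast++
slow=3 fast=7: a[fast]=3=a[slow] dup, fast++
slow=3 fast=8: a[fast]=4≠a[slow]=3 write a[4]=4, slow++,fast++
slow=4 fast=9: a[fast]=6≠a[slow]=4 write a[5]=6, slow++,fast++
slow=5 fast=10: a[fast]=6=a[slow] dup, fast++
slow=5 fast=11: a[fast]=8≠a[slow]=6 write a[6]=8, slow++,fast++
slow=6 fast=12: a[fast]=8=a[slow] dup, fast++
slow=6 fast=13: a[fast]=9≠a[slow]=8 write a[7]=9, slow++,fast++
slow=7 fast=14: a[fast]=9=a[slow] dup, fast++
slow=7 fast=15: a[fast]=10≠a[slow]=9 write a[8]=10, slow++,fast++
slow=8 fast=16: a[fast]=11≠a[slow]=10 write a[9]=11, slow++,fast++
slow=9 fast=17: a[fast]=12≠a[slow]=11 write a[10]=12, slow++,fast++
slow=10 fast=18: a[fast]=12=a[slow] dup, fast++
slow=10 fast=19: a[fast]=13≠a[slow]=12 write a[11]=13, slow++,fast++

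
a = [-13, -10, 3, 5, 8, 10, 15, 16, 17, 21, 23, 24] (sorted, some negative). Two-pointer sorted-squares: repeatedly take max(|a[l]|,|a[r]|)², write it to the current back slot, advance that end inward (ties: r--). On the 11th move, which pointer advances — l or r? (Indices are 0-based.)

[0,11] |-13|<=|24| out[11]=576 → r--
[0,10] |-13|<=|23| out[10]=529 → r--
[0,9] |-13|<=|21| out[9]=441 → r--
[0,8] |-13|<=|17| out[8]=289 → r--
[0,7] |-13|<=|16| out[7]=256 → r--
[0,6] |-13|<=|15| out[6]=225 → r--
[0,5] |-13|>|10| out[5]=169 → l++
[1,5] |-10|<=|10| out[4]=100 → r--
[1,4] |-10|>|8| out[3]=100 → l++
[2,4] |3|<=|8| out[2]=64 → r--
[2,3] |3|<=|5| out[1]=25 → r--

r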